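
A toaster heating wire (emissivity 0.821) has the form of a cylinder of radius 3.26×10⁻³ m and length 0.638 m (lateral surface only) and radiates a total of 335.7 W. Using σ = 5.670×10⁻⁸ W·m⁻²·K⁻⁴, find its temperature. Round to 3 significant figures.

T ≈ 862 K

Lateral area A = 2πrL = 2π×3.26×10⁻³×0.638 = 0.0130683 m².
P = εσAT⁴ ⇒ T = (P/(εσA))^(1/4) = (335.7/(0.821×5.670×10⁻⁸×0.0130683))^(1/4) = 862 K.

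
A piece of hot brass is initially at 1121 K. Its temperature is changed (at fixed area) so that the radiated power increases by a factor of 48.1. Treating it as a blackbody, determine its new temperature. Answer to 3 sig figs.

P ∝ T⁴, so T₂/T₁ = (P₂/P₁)^(1/4) = (48.1)^(1/4) = 2.63352.
T₂ = 1121 × 2.63352 = 2.95×10³ K.

T₂ ≈ 2.95×10³ K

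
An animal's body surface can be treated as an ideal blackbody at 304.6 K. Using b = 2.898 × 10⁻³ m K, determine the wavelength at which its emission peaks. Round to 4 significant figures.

Wien's displacement law: λ_max = b/T = (2.898×10⁻³ m·K)/(304.6 K) = 9.5141×10⁻⁶ m.
That is 9.514 μm, in the infrared range.

λ_max ≈ 9.514 μm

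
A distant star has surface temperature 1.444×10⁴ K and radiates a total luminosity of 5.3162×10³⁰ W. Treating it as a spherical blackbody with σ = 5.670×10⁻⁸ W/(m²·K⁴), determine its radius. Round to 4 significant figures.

L = 4πR²σT⁴ ⇒ R = √(L/(4πσT⁴)).
σT⁴ = 2.46520×10⁹ W/m², so R = √(5.3162×10³⁰/(4π×2.46520×10⁹)) = 1.310×10¹⁰ m.

R ≈ 1.310×10¹⁰ m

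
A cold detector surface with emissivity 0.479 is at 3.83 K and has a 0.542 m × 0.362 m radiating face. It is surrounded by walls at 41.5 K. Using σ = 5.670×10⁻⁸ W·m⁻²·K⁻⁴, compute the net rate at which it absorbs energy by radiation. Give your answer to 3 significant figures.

Net gain ≈ 0.0158 W

Area A = 0.542 × 0.362 = 0.196204 m².
Net radiated power P_net = εσA(T⁴ − T₀⁴) = 0.479×5.670×10⁻⁸×0.196204×(3.83⁴ − 41.5⁴).
T⁴ − T₀⁴ = 215.177 − 2.96615×10⁶ = -2.96593×10⁶ K⁴, so P_net = -0.0158 W — negative, meaning a net gain of 0.0158 W.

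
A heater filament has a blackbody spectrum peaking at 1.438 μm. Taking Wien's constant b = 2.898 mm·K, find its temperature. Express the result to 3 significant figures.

T ≈ 2.02×10³ K

Wien's law gives T = b/λ_max = (2.898×10⁻³ m·K)/(1.438×10⁻⁶ m) = 2.02×10³ K.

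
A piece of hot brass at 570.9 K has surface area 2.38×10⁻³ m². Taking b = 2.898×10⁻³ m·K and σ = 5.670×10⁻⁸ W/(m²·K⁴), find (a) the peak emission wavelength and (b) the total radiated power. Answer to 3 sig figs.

λ_max ≈ 5.08 μm; P ≈ 14.3 W

(a) λ_max = b/T = 2.898×10⁻³/570.9 = 5.076×10⁻⁶ m = 5.08 μm.
Area A = 2.38×10⁻³ m².
(b) P = σAT⁴ = 5.670×10⁻⁸×2.38×10⁻³×(570.9)⁴ = 14.3 W.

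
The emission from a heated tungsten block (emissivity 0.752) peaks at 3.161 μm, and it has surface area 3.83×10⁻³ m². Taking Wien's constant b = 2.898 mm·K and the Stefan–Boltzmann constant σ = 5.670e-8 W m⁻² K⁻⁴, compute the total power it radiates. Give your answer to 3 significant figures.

Wien's law: T = b/λ_max = 2.898×10⁻³/3.161×10⁻⁶ = 916.798 K.
Area A = 3.83×10⁻³ m².
Then P = εσAT⁴ = 0.752×5.670×10⁻⁸×3.83×10⁻³×(916.798)⁴ = 115 W.

P ≈ 115 W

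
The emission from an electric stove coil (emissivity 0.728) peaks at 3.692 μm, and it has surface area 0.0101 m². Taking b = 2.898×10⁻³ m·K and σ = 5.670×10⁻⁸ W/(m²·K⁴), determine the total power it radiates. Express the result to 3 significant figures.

P ≈ 158 W

Wien's law: T = b/λ_max = 2.898×10⁻³/3.692×10⁻⁶ = 784.940 K.
Area A = 0.0101 m².
Then P = εσAT⁴ = 0.728×5.670×10⁻⁸×0.0101×(784.940)⁴ = 158 W.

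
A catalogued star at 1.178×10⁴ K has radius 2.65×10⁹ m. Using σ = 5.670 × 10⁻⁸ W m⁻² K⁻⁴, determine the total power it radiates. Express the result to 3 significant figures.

Surface area A = 4πR² = 4π(2.65×10⁹ m)² = 8.82473×10¹⁹ m².
P = σAT⁴ = 5.670×10⁻⁸ × 8.82473×10¹⁹ × (1.178×10⁴)⁴ = 9.64×10²⁸ W.

P ≈ 9.64×10²⁸ W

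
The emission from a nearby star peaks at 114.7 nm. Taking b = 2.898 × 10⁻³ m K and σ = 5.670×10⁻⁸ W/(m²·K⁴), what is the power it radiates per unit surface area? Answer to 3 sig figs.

I ≈ 2.31×10¹⁰ W/m²

Wien's law: T = b/λ_max = 2.898×10⁻³/1.147×10⁻⁷ = 25265.9 K.
Then I = σT⁴ = 5.670×10⁻⁸×(25265.9)⁴ = 2.31×10¹⁰ W/m².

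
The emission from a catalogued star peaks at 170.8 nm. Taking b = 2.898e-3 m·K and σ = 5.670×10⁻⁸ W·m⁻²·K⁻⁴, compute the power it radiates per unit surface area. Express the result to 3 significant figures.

Wien's law: T = b/λ_max = 2.898×10⁻³/1.708×10⁻⁷ = 16967.2 K.
Then I = σT⁴ = 5.670×10⁻⁸×(16967.2)⁴ = 4.70×10⁹ W/m².

I ≈ 4.70×10⁹ W/m²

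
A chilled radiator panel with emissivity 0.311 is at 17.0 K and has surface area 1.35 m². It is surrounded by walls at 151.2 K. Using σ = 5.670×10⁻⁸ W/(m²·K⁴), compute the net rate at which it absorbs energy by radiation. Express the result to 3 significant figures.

Area A = 1.35 m².
Net radiated power P_net = εσA(T⁴ − T₀⁴) = 0.311×5.670×10⁻⁸×1.35×(17.0⁴ − 151.2⁴).
T⁴ − T₀⁴ = 83521.0 − 5.22645×10⁸ = -5.22561×10⁸ K⁴, so P_net = -12.4 W — negative, meaning a net gain of 12.4 W.

Net gain ≈ 12.4 W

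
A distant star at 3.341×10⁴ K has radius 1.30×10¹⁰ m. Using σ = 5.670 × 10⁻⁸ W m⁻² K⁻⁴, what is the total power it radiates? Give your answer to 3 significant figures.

P ≈ 1.50×10³² W

Surface area A = 4πR² = 4π(1.30×10¹⁰ m)² = 2.12372×10²¹ m².
P = σAT⁴ = 5.670×10⁻⁸ × 2.12372×10²¹ × (3.341×10⁴)⁴ = 1.50×10³² W.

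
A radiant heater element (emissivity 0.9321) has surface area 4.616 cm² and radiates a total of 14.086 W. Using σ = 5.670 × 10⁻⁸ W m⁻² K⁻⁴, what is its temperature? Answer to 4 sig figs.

Area A = 4.616 cm² = 4.616×10⁻⁴ m².
P = εσAT⁴ ⇒ T = (P/(εσA))^(1/4) = (14.086/(0.9321×5.670×10⁻⁸×4.616×10⁻⁴))^(1/4) = 871.7 K.

T ≈ 871.7 K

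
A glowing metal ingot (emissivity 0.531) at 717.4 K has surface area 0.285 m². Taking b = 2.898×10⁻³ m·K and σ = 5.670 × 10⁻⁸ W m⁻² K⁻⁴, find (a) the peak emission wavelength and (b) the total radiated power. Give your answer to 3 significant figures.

(a) λ_max = b/T = 2.898×10⁻³/717.4 = 4.040×10⁻⁶ m = 4.04 μm.
Area A = 0.285 m².
(b) P = εσAT⁴ = 0.531×5.670×10⁻⁸×0.285×(717.4)⁴ = 2.27×10³ W.

λ_max ≈ 4.04 μm; P ≈ 2.27×10³ W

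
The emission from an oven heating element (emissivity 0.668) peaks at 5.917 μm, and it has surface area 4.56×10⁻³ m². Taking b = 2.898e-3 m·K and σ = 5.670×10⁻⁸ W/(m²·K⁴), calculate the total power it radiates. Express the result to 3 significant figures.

P ≈ 9.94 W

Wien's law: T = b/λ_max = 2.898×10⁻³/5.917×10⁻⁶ = 489.775 K.
Area A = 4.56×10⁻³ m².
Then P = εσAT⁴ = 0.668×5.670×10⁻⁸×4.56×10⁻³×(489.775)⁴ = 9.94 W.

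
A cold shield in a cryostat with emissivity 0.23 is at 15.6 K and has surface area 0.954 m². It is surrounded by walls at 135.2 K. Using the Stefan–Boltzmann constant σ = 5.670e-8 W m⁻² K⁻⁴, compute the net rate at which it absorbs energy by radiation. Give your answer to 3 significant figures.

Area A = 0.954 m².
Net radiated power P_net = εσA(T⁴ − T₀⁴) = 0.23×5.670×10⁻⁸×0.954×(15.6⁴ − 135.2⁴).
T⁴ − T₀⁴ = 59224.1 − 3.34123×10⁸ = -3.34064×10⁸ K⁴, so P_net = -4.16 W — negative, meaning a net gain of 4.16 W.

Net gain ≈ 4.16 W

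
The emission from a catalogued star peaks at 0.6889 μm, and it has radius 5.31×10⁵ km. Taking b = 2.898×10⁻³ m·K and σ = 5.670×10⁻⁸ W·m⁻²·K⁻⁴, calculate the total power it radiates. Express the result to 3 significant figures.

P ≈ 6.29×10²⁵ W

Wien's law: T = b/λ_max = 2.898×10⁻³/6.889×10⁻⁷ = 4206.71 K.
Surface area A = 4πR² = 4π(5.31×10⁸ m)² = 3.54323×10¹⁸ m².
Then P = σAT⁴ = 5.670×10⁻⁸×3.54323×10¹⁸×(4206.71)⁴ = 6.29×10²⁵ W.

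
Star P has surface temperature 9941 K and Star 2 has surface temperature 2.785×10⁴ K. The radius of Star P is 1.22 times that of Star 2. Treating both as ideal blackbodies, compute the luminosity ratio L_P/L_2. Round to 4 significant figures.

L ∝ R²T⁴, so L_P/L_2 = (R_P/R_2)²(T_P/T_2)⁴ = (1.22)² × (9941/2.785×10⁴)⁴ = 1.4884 × 0.0162338 = 0.02416.

L_P/L_2 ≈ 0.02416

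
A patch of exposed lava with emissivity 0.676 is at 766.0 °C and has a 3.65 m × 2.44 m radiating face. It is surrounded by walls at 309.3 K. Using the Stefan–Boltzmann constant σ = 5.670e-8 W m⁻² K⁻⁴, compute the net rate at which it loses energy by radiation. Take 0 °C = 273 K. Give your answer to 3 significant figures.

T = 766.0 °C + 273 = 1039.0 K.
Area A = 3.65 × 2.44 = 8.906 m².
Net radiated power P_net = εσA(T⁴ − T₀⁴) = 0.676×5.670×10⁻⁸×8.906×(1039.0⁴ − 309.3⁴).
T⁴ − T₀⁴ = 1.16537×10¹² − 9.15208×10⁹ = 1.15622×10¹² K⁴, so P_net = 3.95×10⁵ W.

Net loss ≈ 3.95×10⁵ W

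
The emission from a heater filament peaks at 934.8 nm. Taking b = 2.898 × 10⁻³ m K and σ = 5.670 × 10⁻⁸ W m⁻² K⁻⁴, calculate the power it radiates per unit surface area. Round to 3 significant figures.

I ≈ 5.24×10⁶ W/m²

Wien's law: T = b/λ_max = 2.898×10⁻³/9.348×10⁻⁷ = 3100.13 K.
Then I = σT⁴ = 5.670×10⁻⁸×(3100.13)⁴ = 5.24×10⁶ W/m².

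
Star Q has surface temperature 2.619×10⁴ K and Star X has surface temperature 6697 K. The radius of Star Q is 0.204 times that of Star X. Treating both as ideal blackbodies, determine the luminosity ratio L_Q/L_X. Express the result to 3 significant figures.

L ∝ R²T⁴, so L_Q/L_X = (R_Q/R_X)²(T_Q/T_X)⁴ = (0.204)² × (2.619×10⁴/6697)⁴ = 0.041616 × 233.895 = 9.73.

L_Q/L_X ≈ 9.73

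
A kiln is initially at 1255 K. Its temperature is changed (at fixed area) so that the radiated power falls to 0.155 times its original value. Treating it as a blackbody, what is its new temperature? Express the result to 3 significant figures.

T₂ ≈ 787 K

P ∝ T⁴, so T₂/T₁ = (P₂/P₁)^(1/4) = (0.155)^(1/4) = 0.627455.
T₂ = 1255 × 0.627455 = 787 K.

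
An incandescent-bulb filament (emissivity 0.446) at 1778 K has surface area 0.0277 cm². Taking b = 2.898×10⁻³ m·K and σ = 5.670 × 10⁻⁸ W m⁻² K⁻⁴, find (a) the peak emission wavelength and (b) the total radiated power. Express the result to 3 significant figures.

(a) λ_max = b/T = 2.898×10⁻³/1778 = 1.630×10⁻⁶ m = 1.63 μm.
Area A = 0.0277 cm² = 2.77×10⁻⁶ m².
(b) P = εσAT⁴ = 0.446×5.670×10⁻⁸×2.77×10⁻⁶×(1778)⁴ = 0.700 W.

λ_max ≈ 1.63 μm; P ≈ 0.700 W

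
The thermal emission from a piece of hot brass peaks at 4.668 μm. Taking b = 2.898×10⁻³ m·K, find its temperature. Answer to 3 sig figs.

T ≈ 621 K

Wien's law gives T = b/λ_max = (2.898×10⁻³ m·K)/(4.668×10⁻⁶ m) = 621 K.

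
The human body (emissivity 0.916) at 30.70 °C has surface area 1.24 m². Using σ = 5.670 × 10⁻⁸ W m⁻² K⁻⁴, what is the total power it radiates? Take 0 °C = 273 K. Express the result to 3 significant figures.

T = 30.70 °C + 273 = 303.70 K.
Area A = 1.24 m².
P = εσAT⁴ = 0.916 × 5.670×10⁻⁸ × 1.24 × (303.70)⁴ = 548 W.

P ≈ 548 W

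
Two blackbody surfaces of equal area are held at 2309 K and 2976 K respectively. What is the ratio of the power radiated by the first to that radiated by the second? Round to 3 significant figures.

P₁/P₂ ≈ 0.362

With equal areas, P₁/P₂ = (T₁/T₂)⁴ = (2309/2976)⁴ = 0.362.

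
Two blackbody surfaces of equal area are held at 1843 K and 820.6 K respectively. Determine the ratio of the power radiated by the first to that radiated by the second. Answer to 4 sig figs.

With equal areas, P₁/P₂ = (T₁/T₂)⁴ = (1843/820.6)⁴ = 25.44.

P₁/P₂ ≈ 25.44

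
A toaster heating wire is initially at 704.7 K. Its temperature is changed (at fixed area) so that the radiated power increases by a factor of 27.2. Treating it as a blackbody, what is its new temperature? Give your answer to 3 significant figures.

T₂ ≈ 1.61×10³ K

P ∝ T⁴, so T₂/T₁ = (P₂/P₁)^(1/4) = (27.2)^(1/4) = 2.28372.
T₂ = 704.7 × 2.28372 = 1.61×10³ K.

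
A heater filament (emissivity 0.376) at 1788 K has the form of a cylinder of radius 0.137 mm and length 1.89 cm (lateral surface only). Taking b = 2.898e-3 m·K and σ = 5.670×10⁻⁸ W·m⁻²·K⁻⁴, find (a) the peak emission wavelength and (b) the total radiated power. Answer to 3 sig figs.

λ_max ≈ 1.62 μm; P ≈ 3.54 W

(a) λ_max = b/T = 2.898×10⁻³/1788 = 1.621×10⁻⁶ m = 1.62 μm.
Lateral area A = 2πrL = 2π×1.37×10⁻⁴×0.0189 = 1.62691×10⁻⁵ m².
(b) P = εσAT⁴ = 0.376×5.670×10⁻⁸×1.62691×10⁻⁵×(1788)⁴ = 3.54 W.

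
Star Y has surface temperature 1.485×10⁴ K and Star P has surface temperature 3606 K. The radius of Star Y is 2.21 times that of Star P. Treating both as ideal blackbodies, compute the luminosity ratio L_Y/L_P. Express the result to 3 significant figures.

L_Y/L_P ≈ 1.40×10³

L ∝ R²T⁴, so L_Y/L_P = (R_Y/R_P)²(T_Y/T_P)⁴ = (2.21)² × (1.485×10⁴/3606)⁴ = 4.8841 × 287.609 = 1.40×10³.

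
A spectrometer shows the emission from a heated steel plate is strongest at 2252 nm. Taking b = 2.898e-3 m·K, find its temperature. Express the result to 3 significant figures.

T ≈ 1.29×10³ K

Wien's law gives T = b/λ_max = (2.898×10⁻³ m·K)/(2.252×10⁻⁶ m) = 1.29×10³ K.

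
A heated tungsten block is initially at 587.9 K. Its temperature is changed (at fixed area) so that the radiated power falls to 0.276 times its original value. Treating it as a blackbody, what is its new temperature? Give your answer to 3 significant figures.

T₂ ≈ 426 K

P ∝ T⁴, so T₂/T₁ = (P₂/P₁)^(1/4) = (0.276)^(1/4) = 0.724815.
T₂ = 587.9 × 0.724815 = 426 K.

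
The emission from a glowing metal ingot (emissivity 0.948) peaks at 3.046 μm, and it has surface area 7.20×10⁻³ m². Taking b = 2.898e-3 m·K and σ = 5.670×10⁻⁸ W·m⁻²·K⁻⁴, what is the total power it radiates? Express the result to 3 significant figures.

Wien's law: T = b/λ_max = 2.898×10⁻³/3.046×10⁻⁶ = 951.412 K.
Area A = 7.20×10⁻³ m².
Then P = εσAT⁴ = 0.948×5.670×10⁻⁸×7.20×10⁻³×(951.412)⁴ = 317 W.

P ≈ 317 W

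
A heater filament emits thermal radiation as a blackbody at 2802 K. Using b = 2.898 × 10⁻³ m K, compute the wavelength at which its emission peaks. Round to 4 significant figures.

λ_max ≈ 1.034 μm

Wien's displacement law: λ_max = b/T = (2.898×10⁻³ m·K)/(2802 K) = 1.0343×10⁻⁶ m.
That is 1.034 μm, in the infrared range.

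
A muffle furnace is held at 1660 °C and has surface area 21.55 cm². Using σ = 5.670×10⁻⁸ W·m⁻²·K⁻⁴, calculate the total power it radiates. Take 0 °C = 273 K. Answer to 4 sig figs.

P ≈ 1706 W

T = 1660 °C + 273 = 1933 K.
Area A = 21.55 cm² = 2.155×10⁻³ m².
P = σAT⁴ = 5.670×10⁻⁸ × 2.155×10⁻³ × (1933)⁴ = 1706 W.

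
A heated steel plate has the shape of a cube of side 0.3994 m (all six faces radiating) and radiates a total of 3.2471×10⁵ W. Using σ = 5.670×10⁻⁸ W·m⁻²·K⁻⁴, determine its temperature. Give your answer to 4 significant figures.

Area A = 6s² = 6×(0.3994 m)² = 0.957122 m².
P = σAT⁴ ⇒ T = (P/(σA))^(1/4) = (3.2471×10⁵/(5.670×10⁻⁸×0.957122))^(1/4) = 1564 K.

T ≈ 1564 K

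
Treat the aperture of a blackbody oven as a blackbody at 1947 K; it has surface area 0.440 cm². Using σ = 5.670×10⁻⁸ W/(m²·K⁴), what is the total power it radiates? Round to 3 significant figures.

Area A = 0.440 cm² = 4.40×10⁻⁵ m².
P = σAT⁴ = 5.670×10⁻⁸ × 4.40×10⁻⁵ × (1947)⁴ = 35.9 W.

P ≈ 35.9 W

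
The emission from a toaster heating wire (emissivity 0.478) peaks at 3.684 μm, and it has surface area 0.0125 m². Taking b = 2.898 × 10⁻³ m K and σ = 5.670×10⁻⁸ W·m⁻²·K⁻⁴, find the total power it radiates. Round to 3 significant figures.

P ≈ 130 W

Wien's law: T = b/λ_max = 2.898×10⁻³/3.684×10⁻⁶ = 786.645 K.
Area A = 0.0125 m².
Then P = εσAT⁴ = 0.478×5.670×10⁻⁸×0.0125×(786.645)⁴ = 130 W.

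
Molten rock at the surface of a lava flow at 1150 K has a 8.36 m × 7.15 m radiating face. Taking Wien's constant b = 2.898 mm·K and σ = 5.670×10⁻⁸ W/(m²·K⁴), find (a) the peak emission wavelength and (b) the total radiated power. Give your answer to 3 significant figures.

λ_max ≈ 2.52×10³ nm; P ≈ 5.93×10⁶ W

(a) λ_max = b/T = 2.898×10⁻³/1150 = 2.520×10⁻⁶ m = 2.52×10³ nm.
Area A = 8.36 × 7.15 = 59.774 m².
(b) P = σAT⁴ = 5.670×10⁻⁸×59.774×(1150)⁴ = 5.93×10⁶ W.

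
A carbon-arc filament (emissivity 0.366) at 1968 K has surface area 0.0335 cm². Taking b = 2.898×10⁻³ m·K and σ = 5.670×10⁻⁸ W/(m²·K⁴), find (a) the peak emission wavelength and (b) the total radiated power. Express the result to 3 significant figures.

λ_max ≈ 1.47 μm; P ≈ 1.04 W

(a) λ_max = b/T = 2.898×10⁻³/1968 = 1.473×10⁻⁶ m = 1.47 μm.
Area A = 0.0335 cm² = 3.35×10⁻⁶ m².
(b) P = εσAT⁴ = 0.366×5.670×10⁻⁸×3.35×10⁻⁶×(1968)⁴ = 1.04 W.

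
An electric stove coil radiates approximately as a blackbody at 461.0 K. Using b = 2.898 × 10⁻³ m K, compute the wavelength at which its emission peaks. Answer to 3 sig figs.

λ_max ≈ 6.29 μm

Wien's displacement law: λ_max = b/T = (2.898×10⁻³ m·K)/(461.0 K) = 6.286×10⁻⁶ m.
That is 6.29 μm, in the infrared range.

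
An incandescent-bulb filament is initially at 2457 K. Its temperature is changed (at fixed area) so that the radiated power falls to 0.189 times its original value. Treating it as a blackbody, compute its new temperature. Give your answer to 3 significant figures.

P ∝ T⁴, so T₂/T₁ = (P₂/P₁)^(1/4) = (0.189)^(1/4) = 0.659349.
T₂ = 2457 × 0.659349 = 1.62×10³ K.

T₂ ≈ 1.62×10³ K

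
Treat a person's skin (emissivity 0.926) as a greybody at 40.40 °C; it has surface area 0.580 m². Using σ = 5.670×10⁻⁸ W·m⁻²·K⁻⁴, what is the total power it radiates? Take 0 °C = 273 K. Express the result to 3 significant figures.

T = 40.40 °C + 273 = 313.40 K.
Area A = 0.580 m².
P = εσAT⁴ = 0.926 × 5.670×10⁻⁸ × 0.580 × (313.40)⁴ = 294 W.

P ≈ 294 W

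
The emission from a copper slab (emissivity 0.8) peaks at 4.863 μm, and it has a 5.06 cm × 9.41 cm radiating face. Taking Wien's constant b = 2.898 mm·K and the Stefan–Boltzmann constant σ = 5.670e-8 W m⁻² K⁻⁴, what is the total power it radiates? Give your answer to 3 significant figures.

P ≈ 27.2 W

Wien's law: T = b/λ_max = 2.898×10⁻³/4.863×10⁻⁶ = 595.928 K.
Area A = 0.0506 × 0.0941 = 4.76146×10⁻³ m².
Then P = εσAT⁴ = 0.8×5.670×10⁻⁸×4.76146×10⁻³×(595.928)⁴ = 27.2 W.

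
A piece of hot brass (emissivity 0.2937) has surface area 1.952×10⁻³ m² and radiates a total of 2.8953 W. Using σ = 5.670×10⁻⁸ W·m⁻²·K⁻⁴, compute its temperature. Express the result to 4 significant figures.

Area A = 1.952×10⁻³ m².
P = εσAT⁴ ⇒ T = (P/(εσA))^(1/4) = (2.8953/(0.2937×5.670×10⁻⁸×1.952×10⁻³))^(1/4) = 546.3 K.

T ≈ 546.3 K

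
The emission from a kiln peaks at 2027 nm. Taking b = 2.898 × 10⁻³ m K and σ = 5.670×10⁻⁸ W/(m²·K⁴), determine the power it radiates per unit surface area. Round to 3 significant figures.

Wien's law: T = b/λ_max = 2.898×10⁻³/2.027×10⁻⁶ = 1429.70 K.
Then I = σT⁴ = 5.670×10⁻⁸×(1429.70)⁴ = 2.37×10⁵ W/m².

I ≈ 2.37×10⁵ W/m²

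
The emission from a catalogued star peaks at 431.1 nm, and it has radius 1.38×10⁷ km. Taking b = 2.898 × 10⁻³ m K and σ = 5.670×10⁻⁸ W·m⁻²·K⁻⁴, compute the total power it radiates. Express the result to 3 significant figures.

P ≈ 2.77×10²⁹ W

Wien's law: T = b/λ_max = 2.898×10⁻³/4.311×10⁻⁷ = 6722.34 K.
Surface area A = 4πR² = 4π(1.38×10¹⁰ m)² = 2.39314×10²¹ m².
Then P = σAT⁴ = 5.670×10⁻⁸×2.39314×10²¹×(6722.34)⁴ = 2.77×10²⁹ W.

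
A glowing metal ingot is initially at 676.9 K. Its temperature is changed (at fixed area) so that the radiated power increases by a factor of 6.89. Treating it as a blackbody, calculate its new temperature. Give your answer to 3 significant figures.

T₂ ≈ 1.10×10³ K

P ∝ T⁴, so T₂/T₁ = (P₂/P₁)^(1/4) = (6.89)^(1/4) = 1.62015.
T₂ = 676.9 × 1.62015 = 1.10×10³ K.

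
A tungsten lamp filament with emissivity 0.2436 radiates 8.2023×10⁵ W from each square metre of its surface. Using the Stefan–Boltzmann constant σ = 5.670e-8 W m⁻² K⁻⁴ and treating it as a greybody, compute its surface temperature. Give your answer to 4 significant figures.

T ≈ 2776 K

I = εσT⁴, so T = (I/εσ)^(1/4) = (8.2023×10⁵/(0.2436×5.670×10⁻⁸))^(1/4) = 2776 K.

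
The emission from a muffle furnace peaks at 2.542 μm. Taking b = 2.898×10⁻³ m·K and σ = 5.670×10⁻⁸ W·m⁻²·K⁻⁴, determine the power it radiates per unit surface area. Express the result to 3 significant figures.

Wien's law: T = b/λ_max = 2.898×10⁻³/2.542×10⁻⁶ = 1140.05 K.
Then I = σT⁴ = 5.670×10⁻⁸×(1140.05)⁴ = 9.58×10⁴ W/m².

I ≈ 9.58×10⁴ W/m²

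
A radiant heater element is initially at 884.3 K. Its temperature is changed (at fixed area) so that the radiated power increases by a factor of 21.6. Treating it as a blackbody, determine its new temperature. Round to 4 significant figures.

T₂ ≈ 1906 K

P ∝ T⁴, so T₂/T₁ = (P₂/P₁)^(1/4) = (21.6)^(1/4) = 2.15582.
T₂ = 884.3 × 2.15582 = 1906 K.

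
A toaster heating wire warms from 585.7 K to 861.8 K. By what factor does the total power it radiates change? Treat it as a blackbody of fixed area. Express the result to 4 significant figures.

P₂/P₁ ≈ 4.687

P ∝ T⁴, so P₂/P₁ = (T₂/T₁)⁴ = (861.8/585.7)⁴ = (1.47140)⁴ = 4.687.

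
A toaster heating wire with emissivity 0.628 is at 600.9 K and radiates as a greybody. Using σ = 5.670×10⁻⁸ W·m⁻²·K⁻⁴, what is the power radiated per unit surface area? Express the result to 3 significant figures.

Stefan–Boltzmann: I = εσT⁴ = 0.628 × 5.670×10⁻⁸ × (600.9)⁴ = 4.64×10³ W/m².

I ≈ 4.64×10³ W/m²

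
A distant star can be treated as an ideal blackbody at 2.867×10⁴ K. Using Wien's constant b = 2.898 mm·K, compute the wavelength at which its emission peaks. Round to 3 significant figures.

λ_max ≈ 101 nm

Wien's displacement law: λ_max = b/T = (2.898×10⁻³ m·K)/(2.867×10⁴ K) = 1.011×10⁻⁷ m.
That is 101 nm, in the ultraviolet range.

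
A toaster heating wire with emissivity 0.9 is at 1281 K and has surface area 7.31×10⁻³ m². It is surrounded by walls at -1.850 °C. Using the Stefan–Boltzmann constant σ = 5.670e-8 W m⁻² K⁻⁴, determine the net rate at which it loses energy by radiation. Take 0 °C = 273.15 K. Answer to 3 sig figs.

Surroundings: T = -1.850 °C + 273.15 = 271.300 K.
Area A = 7.31×10⁻³ m².
Net radiated power P_net = εσA(T⁴ − T₀⁴) = 0.9×5.670×10⁻⁸×7.31×10⁻³×(1281⁴ − 271.300⁴).
T⁴ − T₀⁴ = 2.69275×10¹² − 5.41750×10⁹ = 2.68733×10¹² K⁴, so P_net = 1.00×10³ W.

Net loss ≈ 1.00×10³ W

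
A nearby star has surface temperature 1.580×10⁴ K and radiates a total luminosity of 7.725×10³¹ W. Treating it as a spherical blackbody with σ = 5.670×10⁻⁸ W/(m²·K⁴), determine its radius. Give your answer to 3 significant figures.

R ≈ 4.17×10¹⁰ m

L = 4πR²σT⁴ ⇒ R = √(L/(4πσT⁴)).
σT⁴ = 3.53355×10⁹ W/m², so R = √(7.725×10³¹/(4π×3.53355×10⁹)) = 4.17×10¹⁰ m.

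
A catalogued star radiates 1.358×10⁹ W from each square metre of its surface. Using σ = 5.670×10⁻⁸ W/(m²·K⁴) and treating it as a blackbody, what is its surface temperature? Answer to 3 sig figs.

I = σT⁴, so T = (I/σ)^(1/4) = (1.358×10⁹/(5.670×10⁻⁸))^(1/4) = 1.24×10⁴ K.

T ≈ 1.24×10⁴ K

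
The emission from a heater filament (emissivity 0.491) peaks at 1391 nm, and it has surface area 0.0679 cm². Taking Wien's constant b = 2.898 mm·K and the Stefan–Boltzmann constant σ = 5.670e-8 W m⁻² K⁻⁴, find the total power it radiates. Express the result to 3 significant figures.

Wien's law: T = b/λ_max = 2.898×10⁻³/1.391×10⁻⁶ = 2083.39 K.
Area A = 0.0679 cm² = 6.79×10⁻⁶ m².
Then P = εσAT⁴ = 0.491×5.670×10⁻⁸×6.79×10⁻⁶×(2083.39)⁴ = 3.56 W.

P ≈ 3.56 W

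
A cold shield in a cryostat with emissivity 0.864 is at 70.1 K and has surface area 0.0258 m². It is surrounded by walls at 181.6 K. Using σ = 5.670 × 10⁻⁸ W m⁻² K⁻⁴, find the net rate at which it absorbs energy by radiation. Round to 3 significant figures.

Net gain ≈ 1.34 W

Area A = 0.0258 m².
Net radiated power P_net = εσA(T⁴ − T₀⁴) = 0.864×5.670×10⁻⁸×0.0258×(70.1⁴ − 181.6⁴).
T⁴ − T₀⁴ = 2.41475×10⁷ − 1.08759×10⁹ = -1.06344×10⁹ K⁴, so P_net = -1.34 W — negative, meaning a net gain of 1.34 W.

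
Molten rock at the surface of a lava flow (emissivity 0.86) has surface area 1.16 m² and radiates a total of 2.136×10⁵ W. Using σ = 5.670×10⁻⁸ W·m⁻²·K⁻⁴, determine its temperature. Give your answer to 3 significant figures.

Area A = 1.16 m².
P = εσAT⁴ ⇒ T = (P/(εσA))^(1/4) = (2.136×10⁵/(0.86×5.670×10⁻⁸×1.16))^(1/4) = 1.39×10³ K.

T ≈ 1.39×10³ K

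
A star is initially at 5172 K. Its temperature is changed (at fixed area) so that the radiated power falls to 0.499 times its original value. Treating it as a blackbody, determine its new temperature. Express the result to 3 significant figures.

T₂ ≈ 4.35×10³ K

P ∝ T⁴, so T₂/T₁ = (P₂/P₁)^(1/4) = (0.499)^(1/4) = 0.840476.
T₂ = 5172 × 0.840476 = 4.35×10³ K.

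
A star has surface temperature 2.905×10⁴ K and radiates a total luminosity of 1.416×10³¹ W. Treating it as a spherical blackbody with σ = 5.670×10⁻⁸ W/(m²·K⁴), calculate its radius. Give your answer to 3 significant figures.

R ≈ 5.28×10⁹ m

L = 4πR²σT⁴ ⇒ R = √(L/(4πσT⁴)).
σT⁴ = 4.03801×10¹⁰ W/m², so R = √(1.416×10³¹/(4π×4.03801×10¹⁰)) = 5.28×10⁹ m.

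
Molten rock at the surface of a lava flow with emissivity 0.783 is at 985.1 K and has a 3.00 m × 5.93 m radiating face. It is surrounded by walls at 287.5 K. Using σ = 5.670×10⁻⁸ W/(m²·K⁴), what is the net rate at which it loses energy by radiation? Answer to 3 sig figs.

Net loss ≈ 7.38×10⁵ W

Area A = 3.00 × 5.93 = 17.79 m².
Net radiated power P_net = εσA(T⁴ − T₀⁴) = 0.783×5.670×10⁻⁸×17.79×(985.1⁴ − 287.5⁴).
T⁴ − T₀⁴ = 9.41719×10¹¹ − 6.83206×10⁹ = 9.34887×10¹¹ K⁴, so P_net = 7.38×10⁵ W.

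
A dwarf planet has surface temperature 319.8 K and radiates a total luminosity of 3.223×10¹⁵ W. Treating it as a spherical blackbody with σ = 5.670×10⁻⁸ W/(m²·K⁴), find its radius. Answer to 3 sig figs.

L = 4πR²σT⁴ ⇒ R = √(L/(4πσT⁴)).
σT⁴ = 593.058 W/m², so R = √(3.223×10¹⁵/(4π×593.058)) = 6.58×10⁵ m.

R ≈ 6.58×10⁵ m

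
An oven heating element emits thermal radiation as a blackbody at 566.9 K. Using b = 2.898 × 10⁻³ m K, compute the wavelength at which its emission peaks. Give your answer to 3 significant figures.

λ_max ≈ 5.11 μm

Wien's displacement law: λ_max = b/T = (2.898×10⁻³ m·K)/(566.9 K) = 5.112×10⁻⁶ m.
That is 5.11 μm, in the infrared range.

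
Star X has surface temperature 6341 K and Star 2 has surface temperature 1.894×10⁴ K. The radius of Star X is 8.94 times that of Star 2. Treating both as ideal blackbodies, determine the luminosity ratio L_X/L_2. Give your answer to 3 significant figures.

L_X/L_2 ≈ 1.00

L ∝ R²T⁴, so L_X/L_2 = (R_X/R_2)²(T_X/T_2)⁴ = (8.94)² × (6341/1.894×10⁴)⁴ = 79.9236 × 0.0125635 = 1.00.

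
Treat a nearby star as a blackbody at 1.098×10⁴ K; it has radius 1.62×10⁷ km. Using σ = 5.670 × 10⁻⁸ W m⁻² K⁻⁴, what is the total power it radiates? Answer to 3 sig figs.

Surface area A = 4πR² = 4π(1.62×10¹⁰ m)² = 3.29792×10²¹ m².
P = σAT⁴ = 5.670×10⁻⁸ × 3.29792×10²¹ × (1.098×10⁴)⁴ = 2.72×10³⁰ W.

P ≈ 2.72×10³⁰ W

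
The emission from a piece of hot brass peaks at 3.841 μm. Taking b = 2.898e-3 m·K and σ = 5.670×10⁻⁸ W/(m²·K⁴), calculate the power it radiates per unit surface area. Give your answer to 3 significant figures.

Wien's law: T = b/λ_max = 2.898×10⁻³/3.841×10⁻⁶ = 754.491 K.
Then I = σT⁴ = 5.670×10⁻⁸×(754.491)⁴ = 1.84×10⁴ W/m².

I ≈ 1.84×10⁴ W/m²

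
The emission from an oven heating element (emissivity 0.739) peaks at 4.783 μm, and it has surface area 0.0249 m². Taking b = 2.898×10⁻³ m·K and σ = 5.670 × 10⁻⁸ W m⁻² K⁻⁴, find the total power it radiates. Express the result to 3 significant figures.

P ≈ 141 W

Wien's law: T = b/λ_max = 2.898×10⁻³/4.783×10⁻⁶ = 605.896 K.
Area A = 0.0249 m².
Then P = εσAT⁴ = 0.739×5.670×10⁻⁸×0.0249×(605.896)⁴ = 141 W.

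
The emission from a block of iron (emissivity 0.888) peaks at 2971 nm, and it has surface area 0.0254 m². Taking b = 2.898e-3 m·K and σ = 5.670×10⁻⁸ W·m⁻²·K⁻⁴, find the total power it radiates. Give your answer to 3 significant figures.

P ≈ 1.16×10³ W

Wien's law: T = b/λ_max = 2.898×10⁻³/2.971×10⁻⁶ = 975.429 K.
Area A = 0.0254 m².
Then P = εσAT⁴ = 0.888×5.670×10⁻⁸×0.0254×(975.429)⁴ = 1.16×10³ W.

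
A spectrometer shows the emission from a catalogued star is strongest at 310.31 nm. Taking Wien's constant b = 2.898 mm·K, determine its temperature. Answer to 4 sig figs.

T ≈ 9339 K

Wien's law gives T = b/λ_max = (2.898×10⁻³ m·K)/(3.1031×10⁻⁷ m) = 9339 K.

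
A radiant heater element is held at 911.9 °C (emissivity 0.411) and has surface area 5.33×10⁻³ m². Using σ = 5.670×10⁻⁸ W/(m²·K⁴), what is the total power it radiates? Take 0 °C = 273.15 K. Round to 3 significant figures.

P ≈ 245 W

T = 911.9 °C + 273.15 = 1185.05 K.
Area A = 5.33×10⁻³ m².
P = εσAT⁴ = 0.411 × 5.670×10⁻⁸ × 5.33×10⁻³ × (1185.05)⁴ = 245 W.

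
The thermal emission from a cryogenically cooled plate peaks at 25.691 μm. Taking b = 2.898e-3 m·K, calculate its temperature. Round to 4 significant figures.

Wien's law gives T = b/λ_max = (2.898×10⁻³ m·K)/(2.5691×10⁻⁵ m) = 112.8 K.

T ≈ 112.8 K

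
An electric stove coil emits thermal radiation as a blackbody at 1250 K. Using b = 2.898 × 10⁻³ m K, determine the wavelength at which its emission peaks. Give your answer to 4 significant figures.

λ_max ≈ 2318 nm

Wien's displacement law: λ_max = b/T = (2.898×10⁻³ m·K)/(1250 K) = 2.3184×10⁻⁶ m.
That is 2318 nm, in the infrared range.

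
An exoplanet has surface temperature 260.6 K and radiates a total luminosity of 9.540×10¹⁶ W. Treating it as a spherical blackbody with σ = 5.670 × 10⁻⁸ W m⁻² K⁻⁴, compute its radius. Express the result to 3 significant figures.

L = 4πR²σT⁴ ⇒ R = √(L/(4πσT⁴)).
σT⁴ = 261.505 W/m², so R = √(9.540×10¹⁶/(4π×261.505)) = 5.39×10⁶ m.

R ≈ 5.39×10⁶ m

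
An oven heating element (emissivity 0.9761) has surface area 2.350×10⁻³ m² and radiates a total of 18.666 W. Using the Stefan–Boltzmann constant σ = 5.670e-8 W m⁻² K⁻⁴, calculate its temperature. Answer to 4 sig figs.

Area A = 2.350×10⁻³ m².
P = εσAT⁴ ⇒ T = (P/(εσA))^(1/4) = (18.666/(0.9761×5.670×10⁻⁸×2.350×10⁻³))^(1/4) = 615.5 K.

T ≈ 615.5 K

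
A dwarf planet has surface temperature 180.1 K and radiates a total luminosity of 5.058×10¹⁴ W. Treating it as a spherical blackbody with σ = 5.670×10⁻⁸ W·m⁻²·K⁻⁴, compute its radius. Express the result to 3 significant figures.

R ≈ 8.21×10⁵ m

L = 4πR²σT⁴ ⇒ R = √(L/(4πσT⁴)).
σT⁴ = 59.6538 W/m², so R = √(5.058×10¹⁴/(4π×59.6538)) = 8.21×10⁵ m.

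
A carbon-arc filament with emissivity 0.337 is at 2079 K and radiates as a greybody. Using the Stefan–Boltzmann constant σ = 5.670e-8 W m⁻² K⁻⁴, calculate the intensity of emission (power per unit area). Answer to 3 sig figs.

Stefan–Boltzmann: I = εσT⁴ = 0.337 × 5.670×10⁻⁸ × (2079)⁴ = 3.57×10⁵ W/m².

I ≈ 3.57×10⁵ W/m²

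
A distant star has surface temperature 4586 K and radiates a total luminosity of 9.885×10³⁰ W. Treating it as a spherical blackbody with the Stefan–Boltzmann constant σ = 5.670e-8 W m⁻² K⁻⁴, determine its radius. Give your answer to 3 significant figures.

L = 4πR²σT⁴ ⇒ R = √(L/(4πσT⁴)).
σT⁴ = 2.50795×10⁷ W/m², so R = √(9.885×10³⁰/(4π×2.50795×10⁷)) = 1.77×10¹¹ m.

R ≈ 1.77×10¹¹ m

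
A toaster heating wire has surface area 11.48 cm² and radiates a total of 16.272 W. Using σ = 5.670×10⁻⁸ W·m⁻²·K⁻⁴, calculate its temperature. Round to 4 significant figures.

Area A = 11.48 cm² = 1.148×10⁻³ m².
P = σAT⁴ ⇒ T = (P/(σA))^(1/4) = (16.272/(5.670×10⁻⁸×1.148×10⁻³))^(1/4) = 707.1 K.

T ≈ 707.1 K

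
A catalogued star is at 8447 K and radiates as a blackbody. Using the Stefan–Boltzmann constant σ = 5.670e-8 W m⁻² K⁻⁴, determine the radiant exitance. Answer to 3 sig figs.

Stefan–Boltzmann: I = σT⁴ = 5.670×10⁻⁸ × (8447)⁴ = 2.89×10⁸ W/m².

I ≈ 2.89×10⁸ W/m²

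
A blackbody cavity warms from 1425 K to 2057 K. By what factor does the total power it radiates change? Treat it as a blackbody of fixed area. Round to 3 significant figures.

P ∝ T⁴, so P₂/P₁ = (T₂/T₁)⁴ = (2057/1425)⁴ = (1.44351)⁴ = 4.34.

P₂/P₁ ≈ 4.34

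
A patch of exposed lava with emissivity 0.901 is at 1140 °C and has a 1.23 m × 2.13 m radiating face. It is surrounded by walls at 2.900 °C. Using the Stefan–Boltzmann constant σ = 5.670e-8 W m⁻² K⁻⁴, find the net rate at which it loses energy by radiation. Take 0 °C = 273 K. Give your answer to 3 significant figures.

T = 1140 °C + 273 = 1413 K.
Surroundings: T = 2.900 °C + 273 = 275.900 K.
Area A = 1.23 × 2.13 = 2.6199 m².
Net radiated power P_net = εσA(T⁴ − T₀⁴) = 0.901×5.670×10⁻⁸×2.6199×(1413⁴ − 275.900⁴).
T⁴ − T₀⁴ = 3.98629×10¹² − 5.79438×10⁹ = 3.98050×10¹² K⁴, so P_net = 5.33×10⁵ W.

Net loss ≈ 5.33×10⁵ W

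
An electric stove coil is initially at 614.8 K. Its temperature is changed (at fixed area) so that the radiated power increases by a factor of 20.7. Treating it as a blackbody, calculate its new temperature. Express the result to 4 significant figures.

P ∝ T⁴, so T₂/T₁ = (P₂/P₁)^(1/4) = (20.7)^(1/4) = 2.13301.
T₂ = 614.8 × 2.13301 = 1311 K.

T₂ ≈ 1311 K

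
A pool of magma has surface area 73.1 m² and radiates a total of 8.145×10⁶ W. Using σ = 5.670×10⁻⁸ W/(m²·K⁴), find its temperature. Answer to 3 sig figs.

T ≈ 1.18×10³ K

Area A = 73.1 m².
P = σAT⁴ ⇒ T = (P/(σA))^(1/4) = (8.145×10⁶/(5.670×10⁻⁸×73.1))^(1/4) = 1.18×10³ K.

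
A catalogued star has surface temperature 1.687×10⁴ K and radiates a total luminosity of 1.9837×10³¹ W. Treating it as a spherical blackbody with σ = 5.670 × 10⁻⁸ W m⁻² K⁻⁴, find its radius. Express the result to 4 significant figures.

L = 4πR²σT⁴ ⇒ R = √(L/(4πσT⁴)).
σT⁴ = 4.59244×10⁹ W/m², so R = √(1.9837×10³¹/(4π×4.59244×10⁹)) = 1.854×10¹⁰ m.

R ≈ 1.854×10¹⁰ m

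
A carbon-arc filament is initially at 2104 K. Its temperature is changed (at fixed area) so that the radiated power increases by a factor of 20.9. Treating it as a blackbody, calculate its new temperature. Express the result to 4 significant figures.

T₂ ≈ 4499 K

P ∝ T⁴, so T₂/T₁ = (P₂/P₁)^(1/4) = (20.9)^(1/4) = 2.13814.
T₂ = 2104 × 2.13814 = 4499 K.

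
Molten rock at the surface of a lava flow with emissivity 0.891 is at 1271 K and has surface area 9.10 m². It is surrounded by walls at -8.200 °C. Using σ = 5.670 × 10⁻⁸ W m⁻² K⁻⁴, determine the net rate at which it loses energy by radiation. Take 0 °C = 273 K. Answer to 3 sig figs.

Net loss ≈ 1.20×10⁶ W

Surroundings: T = -8.200 °C + 273 = 264.800 K.
Area A = 9.10 m².
Net radiated power P_net = εσA(T⁴ − T₀⁴) = 0.891×5.670×10⁻⁸×9.10×(1271⁴ − 264.800⁴).
T⁴ − T₀⁴ = 2.60965×10¹² − 4.91668×10⁹ = 2.60473×10¹² K⁴, so P_net = 1.20×10⁶ W.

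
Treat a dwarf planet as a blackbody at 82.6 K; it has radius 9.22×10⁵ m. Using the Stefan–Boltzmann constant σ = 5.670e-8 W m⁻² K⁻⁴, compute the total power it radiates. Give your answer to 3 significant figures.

Surface area A = 4πR² = 4π(9.22×10⁵ m)² = 1.06825×10¹³ m².
P = σAT⁴ = 5.670×10⁻⁸ × 1.06825×10¹³ × (82.6)⁴ = 2.82×10¹³ W.

P ≈ 2.82×10¹³ W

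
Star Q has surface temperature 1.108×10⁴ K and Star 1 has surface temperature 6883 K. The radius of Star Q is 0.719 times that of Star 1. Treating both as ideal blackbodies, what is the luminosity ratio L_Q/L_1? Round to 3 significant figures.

L_Q/L_1 ≈ 3.47

L ∝ R²T⁴, so L_Q/L_1 = (R_Q/R_1)²(T_Q/T_1)⁴ = (0.719)² × (1.108×10⁴/6883)⁴ = 0.516961 × 6.71503 = 3.47.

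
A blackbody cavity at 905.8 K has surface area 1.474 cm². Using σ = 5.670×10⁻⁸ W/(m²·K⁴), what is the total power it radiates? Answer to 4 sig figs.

P ≈ 5.626 W

Area A = 1.474 cm² = 1.474×10⁻⁴ m².
P = σAT⁴ = 5.670×10⁻⁸ × 1.474×10⁻⁴ × (905.8)⁴ = 5.626 W.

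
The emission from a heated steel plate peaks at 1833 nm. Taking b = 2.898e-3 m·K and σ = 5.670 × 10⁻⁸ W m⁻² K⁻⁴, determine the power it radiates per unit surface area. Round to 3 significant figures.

Wien's law: T = b/λ_max = 2.898×10⁻³/1.833×10⁻⁶ = 1581.01 K.
Then I = σT⁴ = 5.670×10⁻⁸×(1581.01)⁴ = 3.54×10⁵ W/m².

I ≈ 3.54×10⁵ W/m²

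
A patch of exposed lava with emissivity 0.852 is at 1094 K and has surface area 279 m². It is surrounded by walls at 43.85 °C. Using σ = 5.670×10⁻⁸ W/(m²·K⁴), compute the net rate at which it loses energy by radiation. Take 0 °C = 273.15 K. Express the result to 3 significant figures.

Surroundings: T = 43.85 °C + 273.15 = 317.00 K.
Area A = 279 m².
Net radiated power P_net = εσA(T⁴ − T₀⁴) = 0.852×5.670×10⁻⁸×279×(1094⁴ − 317.00⁴).
T⁴ − T₀⁴ = 1.43242×10¹² − 1.00980×10¹⁰ = 1.42232×10¹² K⁴, so P_net = 1.92×10⁷ W.

Net loss ≈ 1.92×10⁷ W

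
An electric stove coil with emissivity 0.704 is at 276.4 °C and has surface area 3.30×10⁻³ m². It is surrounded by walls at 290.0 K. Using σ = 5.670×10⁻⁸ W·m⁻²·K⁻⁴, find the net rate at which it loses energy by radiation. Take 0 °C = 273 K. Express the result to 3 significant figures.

Net loss ≈ 11.1 W

T = 276.4 °C + 273 = 549.4 K.
Area A = 3.30×10⁻³ m².
Net radiated power P_net = εσA(T⁴ − T₀⁴) = 0.704×5.670×10⁻⁸×3.30×10⁻³×(549.4⁴ − 290.0⁴).
T⁴ − T₀⁴ = 9.11076×10¹⁰ − 7.07281×10⁹ = 8.40348×10¹⁰ K⁴, so P_net = 11.1 W.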